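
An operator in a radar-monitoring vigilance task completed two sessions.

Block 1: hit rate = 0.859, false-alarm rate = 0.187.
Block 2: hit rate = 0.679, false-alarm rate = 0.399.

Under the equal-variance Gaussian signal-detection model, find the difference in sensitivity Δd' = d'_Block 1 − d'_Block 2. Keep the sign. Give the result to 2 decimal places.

Block 1: z(0.859) = 1.076, z(0.187) = -0.889, d' = 1.965
Block 2: z(0.679) = 0.465, z(0.399) = -0.256, d' = 0.721
Δd' = d'_Block 1 − d'_Block 2 = 1.965 − 0.721 = 1.244
Block 1 has the higher sensitivity.

Δd' = 1.24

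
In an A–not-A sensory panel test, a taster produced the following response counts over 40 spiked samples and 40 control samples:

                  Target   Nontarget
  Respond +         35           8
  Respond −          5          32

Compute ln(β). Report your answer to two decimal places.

H = 35/40 = 0.8750
FA = 8/40 = 0.2000
z(H) = 1.150
z(FA) = -0.842
ln β = −½·[z(H)² − z(FA)²] = −0.5 × (1.323 − 0.709) = -0.307

ln β = -0.31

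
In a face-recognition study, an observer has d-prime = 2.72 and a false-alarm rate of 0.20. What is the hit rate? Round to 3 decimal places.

z(false-alarm rate) = z(0.20) = -0.8416
z(H) = z(FA) + d' = -0.8416 + 2.72 = 1.8784
hit rate = Φ(1.8784) = 0.9698

hit rate = 0.970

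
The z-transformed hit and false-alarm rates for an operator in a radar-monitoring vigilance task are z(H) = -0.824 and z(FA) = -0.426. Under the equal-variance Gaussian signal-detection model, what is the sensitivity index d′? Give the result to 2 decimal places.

d′ = -0.40

d' = z(H) − z(FA) = -0.824 − (-0.426) = -0.398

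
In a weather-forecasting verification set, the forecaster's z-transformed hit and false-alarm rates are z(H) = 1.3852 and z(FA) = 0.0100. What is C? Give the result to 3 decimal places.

c = −½·[z(H) + z(FA)] = −½·(1.3852 + 0.0100) = -0.6976
c < 0: the forecaster has a liberal response bias.

C = -0.698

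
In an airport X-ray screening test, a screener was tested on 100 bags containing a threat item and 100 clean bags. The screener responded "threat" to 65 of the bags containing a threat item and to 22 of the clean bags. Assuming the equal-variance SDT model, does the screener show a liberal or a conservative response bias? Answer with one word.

conservative

z(H) = 0.385, z(FA) = -0.772
c = −½·(z(H) + z(FA)) = 0.1935
c > 0 → conservative criterion (biased toward responding “no”).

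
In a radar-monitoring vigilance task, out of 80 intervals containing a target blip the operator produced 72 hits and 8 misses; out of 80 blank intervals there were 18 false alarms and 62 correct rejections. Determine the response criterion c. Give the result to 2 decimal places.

H = 72/80 = 0.9000
FA = 18/80 = 0.2250
Φ⁻¹(H) = Φ⁻¹(0.9000) = 1.282
Φ⁻¹(FA) = Φ⁻¹(0.2250) = -0.755
c = −½·[z(H) + z(FA)] = −0.5 × (1.282 + (-0.755)) = -0.2635
c < 0: the operator has a liberal response bias.

c = -0.26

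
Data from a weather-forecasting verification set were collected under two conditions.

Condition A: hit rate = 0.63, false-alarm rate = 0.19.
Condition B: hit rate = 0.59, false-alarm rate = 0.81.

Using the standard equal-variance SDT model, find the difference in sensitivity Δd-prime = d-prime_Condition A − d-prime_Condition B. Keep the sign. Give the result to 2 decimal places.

Δd-prime = 1.86

Condition A: z(0.63) = 0.332, z(0.19) = -0.878, d' = 1.210
Condition B: z(0.59) = 0.228, z(0.81) = 0.878, d' = -0.650
Δd' = d'_Condition A − d'_Condition B = 1.210 − (-0.650) = 1.860
Condition A has the higher sensitivity.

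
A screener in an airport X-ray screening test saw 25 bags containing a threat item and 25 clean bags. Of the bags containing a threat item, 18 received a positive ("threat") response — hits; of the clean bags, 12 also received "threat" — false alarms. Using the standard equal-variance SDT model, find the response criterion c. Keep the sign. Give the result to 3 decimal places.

H = 18/25 = 0.7200
FA = 12/25 = 0.4800
z(H) = z(0.7200) = 0.5828
z(FA) = z(0.4800) = -0.0502
c = −½·[z(H) + z(FA)] = −0.5 × (0.5828 + (-0.0502)) = -0.2663
c < 0: the screener has a liberal response bias.

c = -0.266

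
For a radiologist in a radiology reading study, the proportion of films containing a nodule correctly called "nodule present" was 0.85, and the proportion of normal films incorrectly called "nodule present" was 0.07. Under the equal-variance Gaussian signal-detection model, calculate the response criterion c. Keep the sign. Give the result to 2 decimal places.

z(H) = z(0.85) = 1.0364
z(FA) = z(0.07) = -1.4758
c = −½·[z(H) + z(FA)] = −0.5 × (1.0364 + (-1.4758)) = 0.2197

c = 0.22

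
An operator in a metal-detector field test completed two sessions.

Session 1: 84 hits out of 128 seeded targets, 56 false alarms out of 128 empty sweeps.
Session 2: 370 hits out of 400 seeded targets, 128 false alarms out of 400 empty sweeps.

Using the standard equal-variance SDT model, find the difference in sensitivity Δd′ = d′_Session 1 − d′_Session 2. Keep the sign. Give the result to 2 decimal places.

Session 1: z(0.6562) = 0.402, z(0.4375) = -0.157, d' = 0.559
Session 2: z(0.9250) = 1.440, z(0.3200) = -0.468, d' = 1.908
Δd' = d'_Session 1 − d'_Session 2 = 0.559 − 1.908 = -1.349
Session 2 has the higher sensitivity.

Δd′ = -1.35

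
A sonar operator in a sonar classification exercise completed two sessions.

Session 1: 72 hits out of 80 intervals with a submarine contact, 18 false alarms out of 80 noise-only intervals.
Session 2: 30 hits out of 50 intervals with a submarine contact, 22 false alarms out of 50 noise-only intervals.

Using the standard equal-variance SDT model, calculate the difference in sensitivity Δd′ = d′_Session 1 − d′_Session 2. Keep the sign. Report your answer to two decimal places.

Session 1: z(0.9000) = 1.282, z(0.2250) = -0.755, d' = 2.037
Session 2: z(0.6000) = 0.253, z(0.4400) = -0.151, d' = 0.404
Δd' = d'_Session 1 − d'_Session 2 = 2.037 − 0.404 = 1.633
Session 1 has the higher sensitivity.

Δd′ = 1.63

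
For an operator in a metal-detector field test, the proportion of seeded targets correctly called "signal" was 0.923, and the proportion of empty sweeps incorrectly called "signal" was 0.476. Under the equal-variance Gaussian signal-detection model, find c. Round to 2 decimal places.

c = -0.68

Φ⁻¹(H) = Φ⁻¹(0.923) = 1.4255
Φ⁻¹(FA) = Φ⁻¹(0.476) = -0.0602
c = −½·[z(H) + z(FA)] = −0.5 × (1.4255 + (-0.0602)) = -0.68265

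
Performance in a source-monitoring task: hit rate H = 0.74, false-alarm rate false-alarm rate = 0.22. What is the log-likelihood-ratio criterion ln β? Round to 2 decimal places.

z(H) = 0.643
z(FA) = -0.772
ln β = −½·[z(H)² − z(FA)²] = −0.5 × (0.413 − 0.596) = 0.0915

ln β = 0.09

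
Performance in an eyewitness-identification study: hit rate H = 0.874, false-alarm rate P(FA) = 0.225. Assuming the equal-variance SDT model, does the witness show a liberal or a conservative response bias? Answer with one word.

liberal

z(H) = 1.146, z(FA) = -0.755
c = −½·(z(H) + z(FA)) = -0.1955
c < 0 → liberal criterion (biased toward responding “yes”).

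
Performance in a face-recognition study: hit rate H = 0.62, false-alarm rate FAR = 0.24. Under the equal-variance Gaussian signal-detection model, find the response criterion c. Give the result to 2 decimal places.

z(H) = z(0.62) = 0.305
z(FA) = z(0.24) = -0.706
c = −½·[z(H) + z(FA)] = −0.5 × (0.305 + (-0.706)) = 0.2005

c = 0.20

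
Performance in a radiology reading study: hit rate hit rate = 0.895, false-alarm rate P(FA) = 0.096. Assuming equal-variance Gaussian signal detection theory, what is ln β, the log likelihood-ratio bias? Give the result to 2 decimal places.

ln β = 0.07

z(H) = 1.254
z(FA) = -1.305
ln β = −½·[z(H)² − z(FA)²] = −0.5 × (1.573 − 1.703) = 0.065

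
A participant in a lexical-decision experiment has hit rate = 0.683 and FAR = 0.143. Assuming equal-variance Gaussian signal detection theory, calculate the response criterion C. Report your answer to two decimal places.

z(0.683) = 0.4761, z(0.143) = -1.0669
c = −½·[z(H) + z(FA)] = −0.5 × (0.4761 + (-1.0669)) = 0.2954
c > 0: the participant has a conservative response bias.

C = 0.30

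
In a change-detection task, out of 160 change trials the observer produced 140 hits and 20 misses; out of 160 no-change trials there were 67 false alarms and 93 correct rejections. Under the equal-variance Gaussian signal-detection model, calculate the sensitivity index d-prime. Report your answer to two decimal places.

H = 140/160 = 0.8750
FA = 67/160 = 0.4188
z(H) = z(0.8750) = 1.1503
z(FA) = z(0.4188) = -0.2050
d' = z(H) − z(FA) = 1.1503 − (-0.2050) = 1.3553

d-prime = 1.36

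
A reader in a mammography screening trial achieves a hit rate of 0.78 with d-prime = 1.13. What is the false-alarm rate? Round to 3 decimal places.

false-alarm rate = 0.360

z(hit rate) = z(0.78) = 0.7722
z(FA) = z(H) − d' = 0.7722 − 1.13 = -0.3578
false-alarm rate = Φ(-0.3578) = 0.3602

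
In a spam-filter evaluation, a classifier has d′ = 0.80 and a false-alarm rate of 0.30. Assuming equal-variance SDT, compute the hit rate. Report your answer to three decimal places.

z(false-alarm rate) = z(0.30) = -0.5244
z(H) = z(FA) + d' = -0.5244 + 0.80 = 0.2756
hit rate = Φ(0.2756) = 0.6086

hit rate = 0.609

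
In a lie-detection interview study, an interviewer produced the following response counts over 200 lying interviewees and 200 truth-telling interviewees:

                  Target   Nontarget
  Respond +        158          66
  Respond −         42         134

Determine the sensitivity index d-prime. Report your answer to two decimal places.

d-prime = 1.25

H = 158/200 = 0.7900
FA = 66/200 = 0.3300
z(H) = 0.8064
z(FA) = -0.4399
d' = z(H) − z(FA) = 0.8064 − (-0.4399) = 1.2463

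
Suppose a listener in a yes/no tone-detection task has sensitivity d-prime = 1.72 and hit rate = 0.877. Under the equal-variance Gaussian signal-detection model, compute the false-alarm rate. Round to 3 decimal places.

false-alarm rate = 0.288

z(hit rate) = z(0.877) = 1.1601
z(FA) = z(H) − d' = 1.1601 − 1.72 = -0.5599
false-alarm rate = Φ(-0.5599) = 0.2878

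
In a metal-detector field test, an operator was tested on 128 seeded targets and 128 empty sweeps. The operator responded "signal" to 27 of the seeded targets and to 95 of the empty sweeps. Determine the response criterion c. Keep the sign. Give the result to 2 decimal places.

c = 0.08

H = 27/128 = 0.2109
FA = 95/128 = 0.7422
Φ⁻¹(0.2109) = -0.8033, Φ⁻¹(0.7422) = 0.6501
c = −½·[z(H) + z(FA)] = −0.5 × (-0.8033 + 0.6501) = 0.0766
c > 0: the operator has a conservative response bias.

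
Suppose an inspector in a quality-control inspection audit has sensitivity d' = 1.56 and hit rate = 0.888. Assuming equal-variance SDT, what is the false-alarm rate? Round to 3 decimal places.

false-alarm rate = 0.365

z(hit rate) = z(0.888) = 1.2160
z(FA) = z(H) − d' = 1.2160 − 1.56 = -0.3440
false-alarm rate = Φ(-0.3440) = 0.3654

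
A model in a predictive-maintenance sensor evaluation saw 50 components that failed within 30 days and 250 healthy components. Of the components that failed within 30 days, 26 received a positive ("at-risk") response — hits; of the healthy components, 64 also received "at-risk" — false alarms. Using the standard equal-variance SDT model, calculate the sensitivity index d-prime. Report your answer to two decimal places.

d-prime = 0.71

H = 26/50 = 0.5200
FA = 64/250 = 0.2560
Φ⁻¹(0.5200) = 0.0502, Φ⁻¹(0.2560) = -0.6557
d' = z(H) − z(FA) = 0.0502 − (-0.6557) = 0.7059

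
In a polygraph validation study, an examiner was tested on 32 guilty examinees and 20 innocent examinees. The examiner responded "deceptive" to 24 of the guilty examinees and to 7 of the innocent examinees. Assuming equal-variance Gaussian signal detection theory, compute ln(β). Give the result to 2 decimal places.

H = 24/32 = 0.7500
FA = 7/20 = 0.3500
Φ⁻¹(0.7500) = 0.674, Φ⁻¹(0.3500) = -0.385
ln β = −½·[z(H)² − z(FA)²] = −0.5 × (0.454 − 0.148) = -0.153

ln β = -0.15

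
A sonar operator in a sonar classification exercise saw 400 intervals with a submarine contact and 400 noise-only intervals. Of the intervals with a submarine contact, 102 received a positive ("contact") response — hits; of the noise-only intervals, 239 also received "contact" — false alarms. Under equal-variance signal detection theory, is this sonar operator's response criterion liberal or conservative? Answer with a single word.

z(H) = -0.659, z(FA) = 0.247
c = −½·(z(H) + z(FA)) = 0.206
c > 0 → conservative criterion (biased toward responding “no”).

conservative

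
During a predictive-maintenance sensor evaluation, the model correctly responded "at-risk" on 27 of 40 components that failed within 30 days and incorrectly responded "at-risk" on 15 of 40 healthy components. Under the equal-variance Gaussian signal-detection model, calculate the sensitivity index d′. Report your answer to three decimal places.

d′ = 0.772

H = 27/40 = 0.6750
FA = 15/40 = 0.3750
z(H) = z(0.6750) = 0.4538
z(FA) = z(0.3750) = -0.3186
d' = z(H) − z(FA) = 0.4538 − (-0.3186) = 0.7724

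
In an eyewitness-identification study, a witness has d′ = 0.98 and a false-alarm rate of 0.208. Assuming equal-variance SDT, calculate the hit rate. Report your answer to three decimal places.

hit rate = 0.566

z(false-alarm rate) = z(0.208) = -0.8134
z(H) = z(FA) + d' = -0.8134 + 0.98 = 0.1666
hit rate = Φ(0.1666) = 0.5662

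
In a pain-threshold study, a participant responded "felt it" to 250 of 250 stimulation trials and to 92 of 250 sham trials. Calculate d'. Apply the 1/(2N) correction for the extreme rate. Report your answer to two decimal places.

The hit rate is 250/250 = 1, so apply the 1/(2N) correction: H → 1 − 1/(2·250) = 0.99800.
z(H) = z(0.99800) = 2.878
z(FA) = z(0.36800) = -0.337
d' = 2.878 − (-0.337) = 3.215

d' = 3.22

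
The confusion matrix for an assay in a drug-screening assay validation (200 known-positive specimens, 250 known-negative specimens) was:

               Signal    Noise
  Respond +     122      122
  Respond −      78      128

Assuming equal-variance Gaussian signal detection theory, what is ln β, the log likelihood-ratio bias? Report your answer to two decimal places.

H = 122/200 = 0.6100
FA = 122/250 = 0.4880
z(H) = 0.279
z(FA) = -0.030
ln β = −½·[z(H)² − z(FA)²] = −0.5 × (0.078 − 0.001) = -0.0385

ln β = -0.04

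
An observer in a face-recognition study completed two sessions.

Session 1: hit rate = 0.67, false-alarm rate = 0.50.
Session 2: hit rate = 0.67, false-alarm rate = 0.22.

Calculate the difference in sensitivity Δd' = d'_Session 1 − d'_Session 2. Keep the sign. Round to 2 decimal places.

Session 1: z(0.67) = 0.440, z(0.50) = 0.000, d' = 0.440
Session 2: z(0.67) = 0.440, z(0.22) = -0.772, d' = 1.212
Δd' = d'_Session 1 − d'_Session 2 = 0.440 − 1.212 = -0.772
Session 2 has the higher sensitivity.

Δd' = -0.77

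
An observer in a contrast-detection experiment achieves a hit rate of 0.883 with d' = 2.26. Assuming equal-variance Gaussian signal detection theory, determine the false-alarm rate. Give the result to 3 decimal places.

false-alarm rate = 0.142

z(hit rate) = z(0.883) = 1.1901
z(FA) = z(H) − d' = 1.1901 − 2.26 = -1.0699
false-alarm rate = Φ(-1.0699) = 0.1423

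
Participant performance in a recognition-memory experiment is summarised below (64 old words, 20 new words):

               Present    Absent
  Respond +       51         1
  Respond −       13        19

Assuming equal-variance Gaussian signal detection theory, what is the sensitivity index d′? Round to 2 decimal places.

d′ = 2.48

H = 51/64 = 0.7969
FA = 1/20 = 0.0500
Φ⁻¹(0.7969) = 0.8306, Φ⁻¹(0.0500) = -1.6449
d' = z(H) − z(FA) = 0.8306 − (-1.6449) = 2.4755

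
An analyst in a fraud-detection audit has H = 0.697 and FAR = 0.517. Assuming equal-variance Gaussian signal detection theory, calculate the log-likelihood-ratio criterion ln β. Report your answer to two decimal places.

z(H) = z(0.697) = 0.516
z(FA) = z(0.517) = 0.043
ln β = −½·[z(H)² − z(FA)²] = −0.5 × (0.266 − 0.002) = -0.132

ln β = -0.13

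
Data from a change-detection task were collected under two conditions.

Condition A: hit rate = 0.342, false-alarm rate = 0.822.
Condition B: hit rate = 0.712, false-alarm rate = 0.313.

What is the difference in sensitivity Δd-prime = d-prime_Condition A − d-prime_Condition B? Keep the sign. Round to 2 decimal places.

Δd-prime = -2.38

Condition A: z(0.342) = -0.407, z(0.822) = 0.923, d' = -1.330
Condition B: z(0.712) = 0.559, z(0.313) = -0.487, d' = 1.046
Δd' = d'_Condition A − d'_Condition B = -1.330 − 1.046 = -2.376
Condition B has the higher sensitivity.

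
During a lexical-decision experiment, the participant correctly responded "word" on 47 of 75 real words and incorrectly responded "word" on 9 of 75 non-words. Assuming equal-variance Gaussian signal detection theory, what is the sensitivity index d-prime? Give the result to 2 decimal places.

d-prime = 1.50

H = 47/75 = 0.6267
FA = 9/75 = 0.1200
z(H) = z(0.6267) = 0.3231
z(FA) = z(0.1200) = -1.1750
d' = z(H) − z(FA) = 0.3231 − (-1.1750) = 1.4981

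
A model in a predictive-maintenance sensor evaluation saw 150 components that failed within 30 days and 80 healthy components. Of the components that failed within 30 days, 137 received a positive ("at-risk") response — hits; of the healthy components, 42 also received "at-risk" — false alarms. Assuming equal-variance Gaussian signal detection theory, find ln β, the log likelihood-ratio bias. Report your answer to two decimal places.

ln β = -0.92

H = 137/150 = 0.9133
FA = 42/80 = 0.5250
Φ⁻¹(0.9133) = 1.361, Φ⁻¹(0.5250) = 0.063
ln β = −½·[z(H)² − z(FA)²] = −0.5 × (1.852 − 0.004) = -0.924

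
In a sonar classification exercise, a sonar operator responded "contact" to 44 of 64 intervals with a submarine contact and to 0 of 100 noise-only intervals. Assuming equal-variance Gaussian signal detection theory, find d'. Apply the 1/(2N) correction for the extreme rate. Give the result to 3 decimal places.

d' = 3.065

The false-alarm rate is 0/100 = 0, so apply the 1/(2N) correction: FA → 1/(2·100) = 0.00500.
z(H) = z(0.68750) = 0.4888
z(FA) = z(0.00500) = -2.5758
d' = 0.4888 − (-2.5758) = 3.0646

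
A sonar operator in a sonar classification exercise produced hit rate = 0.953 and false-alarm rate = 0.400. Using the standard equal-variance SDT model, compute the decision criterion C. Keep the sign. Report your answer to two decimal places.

C = -0.71

z(H) = z(0.953) = 1.675
z(FA) = z(0.400) = -0.253
c = −½·[z(H) + z(FA)] = −0.5 × (1.675 + (-0.253)) = -0.711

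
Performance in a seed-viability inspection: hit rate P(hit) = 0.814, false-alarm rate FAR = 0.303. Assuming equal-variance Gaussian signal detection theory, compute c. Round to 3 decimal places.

Φ⁻¹(H) = Φ⁻¹(0.814) = 0.8927
Φ⁻¹(FA) = Φ⁻¹(0.303) = -0.5158
c = −½·[z(H) + z(FA)] = −0.5 × (0.8927 + (-0.5158)) = -0.18845

c = -0.188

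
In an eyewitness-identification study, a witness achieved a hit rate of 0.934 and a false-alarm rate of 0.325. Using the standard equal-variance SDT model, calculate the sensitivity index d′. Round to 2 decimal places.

z(0.934) = 1.506, z(0.325) = -0.454
d' = z(H) − z(FA) = 1.506 − (-0.454) = 1.960

d′ = 1.96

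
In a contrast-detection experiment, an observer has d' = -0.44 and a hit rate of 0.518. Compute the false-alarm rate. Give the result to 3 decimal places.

z(hit rate) = z(0.518) = 0.0451
z(FA) = z(H) − d' = 0.0451 − (-0.44) = 0.4851
false-alarm rate = Φ(0.4851) = 0.6862

false-alarm rate = 0.686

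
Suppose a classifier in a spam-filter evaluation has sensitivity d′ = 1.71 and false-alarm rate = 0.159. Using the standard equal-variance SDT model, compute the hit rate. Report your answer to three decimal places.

z(false-alarm rate) = z(0.159) = -0.9986
z(H) = z(FA) + d' = -0.9986 + 1.71 = 0.7114
hit rate = Φ(0.7114) = 0.7616

hit rate = 0.762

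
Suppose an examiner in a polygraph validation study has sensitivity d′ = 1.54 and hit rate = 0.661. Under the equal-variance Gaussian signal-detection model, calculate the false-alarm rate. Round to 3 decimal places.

false-alarm rate = 0.130

z(hit rate) = z(0.661) = 0.4152
z(FA) = z(H) − d' = 0.4152 − 1.54 = -1.1248
false-alarm rate = Φ(-1.1248) = 0.1303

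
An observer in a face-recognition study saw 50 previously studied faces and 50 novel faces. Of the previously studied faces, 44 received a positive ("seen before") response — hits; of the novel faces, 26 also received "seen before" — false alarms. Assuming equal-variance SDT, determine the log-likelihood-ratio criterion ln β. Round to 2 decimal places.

H = 44/50 = 0.8800
FA = 26/50 = 0.5200
z(H) = z(0.8800) = 1.175
z(FA) = z(0.5200) = 0.050
ln β = −½·[z(H)² − z(FA)²] = −0.5 × (1.381 − 0.003) = -0.689

ln β = -0.69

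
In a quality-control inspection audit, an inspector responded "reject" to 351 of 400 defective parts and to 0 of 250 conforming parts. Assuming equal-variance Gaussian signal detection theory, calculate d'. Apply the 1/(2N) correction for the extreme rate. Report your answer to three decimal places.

d' = 4.041

The false-alarm rate is 0/250 = 0, so apply the 1/(2N) correction: FA → 1/(2·250) = 0.00200.
z(H) = z(0.87750) = 1.1626
z(FA) = z(0.00200) = -2.8782
d' = 1.1626 − (-2.8782) = 4.0408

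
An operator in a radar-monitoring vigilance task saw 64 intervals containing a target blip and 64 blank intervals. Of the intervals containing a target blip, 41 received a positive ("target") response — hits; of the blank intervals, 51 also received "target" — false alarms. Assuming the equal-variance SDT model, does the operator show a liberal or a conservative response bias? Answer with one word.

z(H) = 0.360, z(FA) = 0.831
c = −½·(z(H) + z(FA)) = -0.5955
c < 0 → liberal criterion (biased toward responding “yes”).

liberal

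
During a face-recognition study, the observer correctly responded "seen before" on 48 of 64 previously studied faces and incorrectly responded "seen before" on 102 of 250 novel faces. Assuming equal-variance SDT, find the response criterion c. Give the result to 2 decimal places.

H = 48/64 = 0.7500
FA = 102/250 = 0.4080
z(H) = z(0.7500) = 0.6745
z(FA) = z(0.4080) = -0.2327
c = −½·[z(H) + z(FA)] = −0.5 × (0.6745 + (-0.2327)) = -0.2209

c = -0.22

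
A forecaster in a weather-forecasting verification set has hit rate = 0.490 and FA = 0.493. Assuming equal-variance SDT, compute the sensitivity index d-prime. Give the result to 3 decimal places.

d-prime = -0.008

Φ⁻¹(H) = -0.0251
Φ⁻¹(FA) = -0.0175
d' = z(H) − z(FA) = -0.0251 − (-0.0175) = -0.0076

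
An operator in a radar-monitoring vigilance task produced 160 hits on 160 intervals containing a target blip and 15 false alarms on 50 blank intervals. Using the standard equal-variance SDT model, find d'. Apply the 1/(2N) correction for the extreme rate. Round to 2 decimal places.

The hit rate is 160/160 = 1, so apply the 1/(2N) correction: H → 1 − 1/(2·160) = 0.99687.
z(H) = z(0.99687) = 2.734
z(FA) = z(0.30000) = -0.524
d' = 2.734 − (-0.524) = 3.258

d' = 3.26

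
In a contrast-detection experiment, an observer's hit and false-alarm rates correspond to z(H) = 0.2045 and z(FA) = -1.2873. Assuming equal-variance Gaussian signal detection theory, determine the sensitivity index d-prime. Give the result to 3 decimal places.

d-prime = 1.492

d' = z(H) − z(FA) = 0.2045 − (-1.2873) = 1.4918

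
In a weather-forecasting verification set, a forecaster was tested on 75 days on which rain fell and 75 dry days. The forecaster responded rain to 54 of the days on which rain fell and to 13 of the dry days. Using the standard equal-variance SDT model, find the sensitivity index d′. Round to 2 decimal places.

d′ = 1.52

H = 54/75 = 0.7200
FA = 13/75 = 0.1733
z(H) = 0.5828
z(FA) = -0.9412
d' = z(H) − z(FA) = 0.5828 − (-0.9412) = 1.5240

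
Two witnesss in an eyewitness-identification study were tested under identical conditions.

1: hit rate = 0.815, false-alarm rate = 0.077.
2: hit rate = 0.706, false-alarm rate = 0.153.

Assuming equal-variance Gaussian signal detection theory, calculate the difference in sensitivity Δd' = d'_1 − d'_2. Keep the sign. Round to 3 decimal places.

Δd' = 0.757

1: z(0.815) = 0.8965, z(0.077) = -1.4255, d' = 2.3220
2: z(0.706) = 0.5417, z(0.153) = -1.0237, d' = 1.5654
Δd' = d'_1 − d'_2 = 2.3220 − 1.5654 = 0.7566
1 has the higher sensitivity.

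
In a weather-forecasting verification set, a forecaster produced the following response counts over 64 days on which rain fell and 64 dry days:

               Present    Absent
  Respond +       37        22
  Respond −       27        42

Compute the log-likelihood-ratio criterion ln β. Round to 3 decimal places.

ln β = 0.061

H = 37/64 = 0.5781
FA = 22/64 = 0.3438
Φ⁻¹(H) = 0.1970
Φ⁻¹(FA) = -0.4021
ln β = −½·[z(H)² − z(FA)²] = −0.5 × (0.0388 − 0.1617) = 0.06145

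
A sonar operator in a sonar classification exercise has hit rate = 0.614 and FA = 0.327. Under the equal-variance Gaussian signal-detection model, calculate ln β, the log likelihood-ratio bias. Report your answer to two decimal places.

ln β = 0.06

z(H) = 0.290
z(FA) = -0.448
ln β = −½·[z(H)² − z(FA)²] = −0.5 × (0.084 − 0.201) = 0.0585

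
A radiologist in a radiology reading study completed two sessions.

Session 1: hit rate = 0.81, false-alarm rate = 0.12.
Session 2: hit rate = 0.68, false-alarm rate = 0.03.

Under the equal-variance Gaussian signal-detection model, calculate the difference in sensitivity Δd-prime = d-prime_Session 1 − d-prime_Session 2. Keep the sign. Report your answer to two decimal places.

Session 1: z(0.81) = 0.878, z(0.12) = -1.175, d' = 2.053
Session 2: z(0.68) = 0.468, z(0.03) = -1.881, d' = 2.349
Δd' = d'_Session 1 − d'_Session 2 = 2.053 − 2.349 = -0.296
Session 2 has the higher sensitivity.

Δd-prime = -0.30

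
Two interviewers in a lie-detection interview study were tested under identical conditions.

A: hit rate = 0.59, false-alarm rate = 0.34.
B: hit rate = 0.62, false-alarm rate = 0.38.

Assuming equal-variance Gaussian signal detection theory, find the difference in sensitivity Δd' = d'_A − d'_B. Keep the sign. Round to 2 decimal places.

A: z(0.59) = 0.228, z(0.34) = -0.412, d' = 0.640
B: z(0.62) = 0.305, z(0.38) = -0.305, d' = 0.610
Δd' = d'_A − d'_B = 0.640 − 0.610 = 0.030
A has the higher sensitivity.

Δd' = 0.03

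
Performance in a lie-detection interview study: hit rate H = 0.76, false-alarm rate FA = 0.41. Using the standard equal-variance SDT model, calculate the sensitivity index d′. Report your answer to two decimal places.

d′ = 0.93

z(H) = 0.7063
z(FA) = -0.2275
d' = z(H) − z(FA) = 0.7063 − (-0.2275) = 0.9338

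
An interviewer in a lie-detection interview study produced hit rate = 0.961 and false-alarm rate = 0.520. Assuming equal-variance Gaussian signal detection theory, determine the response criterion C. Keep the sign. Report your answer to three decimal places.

Φ⁻¹(0.961) = 1.7624, Φ⁻¹(0.520) = 0.0502
c = −½·[z(H) + z(FA)] = −0.5 × (1.7624 + 0.0502) = -0.9063
c < 0: the interviewer has a liberal response bias.

C = -0.906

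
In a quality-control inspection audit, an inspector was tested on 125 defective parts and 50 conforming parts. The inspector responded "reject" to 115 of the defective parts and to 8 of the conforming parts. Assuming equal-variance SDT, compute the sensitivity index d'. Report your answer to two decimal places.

d' = 2.40

H = 115/125 = 0.9200
FA = 8/50 = 0.1600
Φ⁻¹(H) = Φ⁻¹(0.9200) = 1.405
Φ⁻¹(FA) = Φ⁻¹(0.1600) = -0.994
d' = z(H) − z(FA) = 1.405 − (-0.994) = 2.399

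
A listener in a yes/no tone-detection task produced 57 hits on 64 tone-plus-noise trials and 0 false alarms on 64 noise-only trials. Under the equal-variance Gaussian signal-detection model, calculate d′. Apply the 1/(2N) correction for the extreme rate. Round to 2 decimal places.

The false-alarm rate is 0/64 = 0, so apply the 1/(2N) correction: FA → 1/(2·64) = 0.00781.
z(H) = z(0.89062) = 1.230
z(FA) = z(0.00781) = -2.418
d' = 1.230 − (-2.418) = 3.648

d′ = 3.65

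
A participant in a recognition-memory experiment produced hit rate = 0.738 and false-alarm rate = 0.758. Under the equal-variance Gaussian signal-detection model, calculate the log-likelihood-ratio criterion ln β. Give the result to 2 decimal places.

ln β = 0.04

z(0.738) = 0.637, z(0.758) = 0.700
ln β = −½·[z(H)² − z(FA)²] = −0.5 × (0.406 − 0.490) = 0.042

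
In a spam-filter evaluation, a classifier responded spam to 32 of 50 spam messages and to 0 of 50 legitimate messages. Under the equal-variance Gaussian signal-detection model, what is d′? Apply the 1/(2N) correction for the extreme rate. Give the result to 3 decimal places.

The false-alarm rate is 0/50 = 0, so apply the 1/(2N) correction: FA → 1/(2·50) = 0.01000.
z(H) = z(0.64000) = 0.3585
z(FA) = z(0.01000) = -2.3263
d' = 0.3585 − (-2.3263) = 2.6848

d′ = 2.685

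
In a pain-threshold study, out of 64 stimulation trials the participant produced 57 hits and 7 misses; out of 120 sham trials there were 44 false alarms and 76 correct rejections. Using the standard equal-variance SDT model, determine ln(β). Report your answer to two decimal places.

ln β = -0.70

H = 57/64 = 0.8906
FA = 44/120 = 0.3667
Φ⁻¹(H) = Φ⁻¹(0.8906) = 1.230
Φ⁻¹(FA) = Φ⁻¹(0.3667) = -0.341
ln β = −½·[z(H)² − z(FA)²] = −0.5 × (1.513 − 0.116) = -0.6985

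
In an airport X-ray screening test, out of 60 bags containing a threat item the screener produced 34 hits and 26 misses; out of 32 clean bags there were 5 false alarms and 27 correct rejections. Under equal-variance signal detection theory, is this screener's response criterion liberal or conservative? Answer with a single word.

z(H) = 0.168, z(FA) = -1.010
c = −½·(z(H) + z(FA)) = 0.421
c > 0 → conservative criterion (biased toward responding “no”).

conservative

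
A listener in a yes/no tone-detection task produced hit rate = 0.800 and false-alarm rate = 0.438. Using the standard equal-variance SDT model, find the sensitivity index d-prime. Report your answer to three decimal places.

d-prime = 0.998

z(H) = 0.8416
z(FA) = -0.1560
d' = z(H) − z(FA) = 0.8416 − (-0.1560) = 0.9976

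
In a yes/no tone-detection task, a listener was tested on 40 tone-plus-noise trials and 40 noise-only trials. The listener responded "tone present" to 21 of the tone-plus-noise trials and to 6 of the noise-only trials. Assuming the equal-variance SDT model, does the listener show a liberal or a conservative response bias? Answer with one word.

z(H) = 0.063, z(FA) = -1.036
c = −½·(z(H) + z(FA)) = 0.4865
c > 0 → conservative criterion (biased toward responding “no”).

conservative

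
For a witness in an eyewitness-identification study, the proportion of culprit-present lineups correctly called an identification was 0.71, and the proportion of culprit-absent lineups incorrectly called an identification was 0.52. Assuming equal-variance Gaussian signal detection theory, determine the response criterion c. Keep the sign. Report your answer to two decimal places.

c = -0.30

z(0.71) = 0.553, z(0.52) = 0.050
c = −½·[z(H) + z(FA)] = −0.5 × (0.553 + 0.050) = -0.3015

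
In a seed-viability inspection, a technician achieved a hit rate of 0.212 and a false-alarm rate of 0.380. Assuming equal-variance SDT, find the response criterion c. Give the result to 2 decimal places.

c = 0.55

z(H) = z(0.212) = -0.800
z(FA) = z(0.380) = -0.305
c = −½·[z(H) + z(FA)] = −0.5 × (-0.800 + (-0.305)) = 0.5525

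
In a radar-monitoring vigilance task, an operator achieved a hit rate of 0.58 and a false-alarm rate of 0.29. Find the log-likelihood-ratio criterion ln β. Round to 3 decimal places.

z(H) = z(0.58) = 0.2019
z(FA) = z(0.29) = -0.5534
ln β = −½·[z(H)² − z(FA)²] = −0.5 × (0.0408 − 0.3063) = 0.13275

ln β = 0.133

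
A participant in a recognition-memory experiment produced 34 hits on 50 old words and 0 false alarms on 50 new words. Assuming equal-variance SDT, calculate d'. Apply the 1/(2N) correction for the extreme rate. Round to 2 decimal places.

d' = 2.79

The false-alarm rate is 0/50 = 0, so apply the 1/(2N) correction: FA → 1/(2·50) = 0.01000.
z(H) = z(0.68000) = 0.468
z(FA) = z(0.01000) = -2.326
d' = 0.468 − (-2.326) = 2.794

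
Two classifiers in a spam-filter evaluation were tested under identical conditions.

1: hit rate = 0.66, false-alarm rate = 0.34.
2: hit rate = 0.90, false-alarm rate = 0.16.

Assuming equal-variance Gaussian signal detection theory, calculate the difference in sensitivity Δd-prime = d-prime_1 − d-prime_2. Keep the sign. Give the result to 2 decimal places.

1: z(0.66) = 0.412, z(0.34) = -0.412, d' = 0.824
2: z(0.90) = 1.282, z(0.16) = -0.994, d' = 2.276
Δd' = d'_1 − d'_2 = 0.824 − 2.276 = -1.452
2 has the higher sensitivity.

Δd-prime = -1.45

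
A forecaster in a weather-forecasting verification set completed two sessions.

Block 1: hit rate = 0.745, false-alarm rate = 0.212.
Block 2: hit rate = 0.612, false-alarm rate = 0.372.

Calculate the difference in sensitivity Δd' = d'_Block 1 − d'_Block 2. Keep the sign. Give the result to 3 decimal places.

Block 1: z(0.745) = 0.6588, z(0.212) = -0.7995, d' = 1.4583
Block 2: z(0.612) = 0.2845, z(0.372) = -0.3266, d' = 0.6111
Δd' = d'_Block 1 − d'_Block 2 = 1.4583 − 0.6111 = 0.8472
Block 1 has the higher sensitivity.

Δd' = 0.847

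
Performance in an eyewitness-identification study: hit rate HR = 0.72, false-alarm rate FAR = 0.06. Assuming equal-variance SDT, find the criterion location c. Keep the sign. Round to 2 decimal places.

z(H) = z(0.72) = 0.5828
z(FA) = z(0.06) = -1.5548
c = −½·[z(H) + z(FA)] = −0.5 × (0.5828 + (-1.5548)) = 0.4860
c > 0: the witness has a conservative response bias.

c = 0.49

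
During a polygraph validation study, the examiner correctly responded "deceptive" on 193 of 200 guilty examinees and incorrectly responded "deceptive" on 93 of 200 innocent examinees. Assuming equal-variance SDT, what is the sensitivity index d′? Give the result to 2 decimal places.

d′ = 1.90

H = 193/200 = 0.9650
FA = 93/200 = 0.4650
z(H) = 1.812
z(FA) = -0.088
d' = z(H) − z(FA) = 1.812 − (-0.088) = 1.900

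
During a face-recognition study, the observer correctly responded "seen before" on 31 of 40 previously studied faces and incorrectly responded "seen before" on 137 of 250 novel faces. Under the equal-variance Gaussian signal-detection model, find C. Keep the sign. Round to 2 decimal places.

H = 31/40 = 0.7750
FA = 137/250 = 0.5480
z(H) = z(0.7750) = 0.7554
z(FA) = z(0.5480) = 0.1206
c = −½·[z(H) + z(FA)] = −0.5 × (0.7554 + 0.1206) = -0.4380

C = -0.44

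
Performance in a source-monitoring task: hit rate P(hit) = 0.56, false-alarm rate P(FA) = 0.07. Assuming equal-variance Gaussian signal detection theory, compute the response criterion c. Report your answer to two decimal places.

c = 0.66

z(0.56) = 0.1510, z(0.07) = -1.4758
c = −½·[z(H) + z(FA)] = −0.5 × (0.1510 + (-1.4758)) = 0.6624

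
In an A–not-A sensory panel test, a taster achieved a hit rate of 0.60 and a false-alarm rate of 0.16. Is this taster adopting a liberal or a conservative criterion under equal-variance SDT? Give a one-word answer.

z(H) = 0.253, z(FA) = -0.994
c = −½·(z(H) + z(FA)) = 0.3705
c > 0 → conservative criterion (biased toward responding “no”).

conservative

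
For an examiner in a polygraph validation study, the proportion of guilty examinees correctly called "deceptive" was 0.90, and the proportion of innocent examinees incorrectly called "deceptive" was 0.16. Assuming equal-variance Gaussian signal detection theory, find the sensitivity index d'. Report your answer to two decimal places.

d' = 2.28

z(H) = 1.2816
z(FA) = -0.9945
d' = z(H) − z(FA) = 1.2816 − (-0.9945) = 2.2761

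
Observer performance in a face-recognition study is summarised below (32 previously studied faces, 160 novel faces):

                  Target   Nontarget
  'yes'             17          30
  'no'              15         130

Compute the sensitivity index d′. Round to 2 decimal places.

H = 17/32 = 0.5312
FA = 30/160 = 0.1875
Φ⁻¹(H) = Φ⁻¹(0.5312) = 0.0783
Φ⁻¹(FA) = Φ⁻¹(0.1875) = -0.8871
d' = z(H) − z(FA) = 0.0783 − (-0.8871) = 0.9654

d′ = 0.97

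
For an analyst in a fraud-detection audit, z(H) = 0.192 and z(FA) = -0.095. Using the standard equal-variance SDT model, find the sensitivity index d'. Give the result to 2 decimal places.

d' = z(H) − z(FA) = 0.192 − (-0.095) = 0.287

d' = 0.29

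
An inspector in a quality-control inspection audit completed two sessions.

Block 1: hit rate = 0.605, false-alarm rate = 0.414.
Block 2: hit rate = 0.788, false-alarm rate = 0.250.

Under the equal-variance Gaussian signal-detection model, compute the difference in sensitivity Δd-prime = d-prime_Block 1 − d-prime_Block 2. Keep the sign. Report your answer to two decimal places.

Δd-prime = -0.99

Block 1: z(0.605) = 0.266, z(0.414) = -0.217, d' = 0.483
Block 2: z(0.788) = 0.800, z(0.250) = -0.674, d' = 1.474
Δd' = d'_Block 1 − d'_Block 2 = 0.483 − 1.474 = -0.991
Block 2 has the higher sensitivity.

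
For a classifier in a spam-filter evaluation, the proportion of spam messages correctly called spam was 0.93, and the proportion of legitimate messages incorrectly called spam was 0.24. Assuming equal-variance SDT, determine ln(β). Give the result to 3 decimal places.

z(0.93) = 1.4758, z(0.24) = -0.7063
ln β = −½·[z(H)² − z(FA)²] = −0.5 × (2.1780 − 0.4989) = -0.83955

ln β = -0.840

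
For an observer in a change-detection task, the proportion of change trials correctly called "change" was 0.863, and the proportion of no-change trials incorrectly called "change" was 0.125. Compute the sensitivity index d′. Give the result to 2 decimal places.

Φ⁻¹(H) = 1.0939
Φ⁻¹(FA) = -1.1503
d' = z(H) − z(FA) = 1.0939 − (-1.1503) = 2.2442

d′ = 2.24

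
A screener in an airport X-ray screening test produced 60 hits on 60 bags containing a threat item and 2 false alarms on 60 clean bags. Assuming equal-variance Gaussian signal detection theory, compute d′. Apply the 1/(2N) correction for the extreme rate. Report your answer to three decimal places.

d′ = 4.228

The hit rate is 60/60 = 1, so apply the 1/(2N) correction: H → 1 − 1/(2·60) = 0.99167.
z(H) = z(0.99167) = 2.3941
z(FA) = z(0.03333) = -1.8340
d' = 2.3941 − (-1.8340) = 4.2281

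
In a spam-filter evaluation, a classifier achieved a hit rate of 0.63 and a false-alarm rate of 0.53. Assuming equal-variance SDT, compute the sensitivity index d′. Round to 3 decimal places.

z(H) = 0.3319
z(FA) = 0.0753
d' = z(H) − z(FA) = 0.3319 − 0.0753 = 0.2566

d′ = 0.257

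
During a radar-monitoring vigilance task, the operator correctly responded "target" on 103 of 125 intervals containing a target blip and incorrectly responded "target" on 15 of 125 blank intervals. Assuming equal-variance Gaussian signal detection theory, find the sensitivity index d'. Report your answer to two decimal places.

d' = 2.11

H = 103/125 = 0.8240
FA = 15/125 = 0.1200
z(0.8240) = 0.931, z(0.1200) = -1.175
d' = z(H) − z(FA) = 0.931 − (-1.175) = 2.106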